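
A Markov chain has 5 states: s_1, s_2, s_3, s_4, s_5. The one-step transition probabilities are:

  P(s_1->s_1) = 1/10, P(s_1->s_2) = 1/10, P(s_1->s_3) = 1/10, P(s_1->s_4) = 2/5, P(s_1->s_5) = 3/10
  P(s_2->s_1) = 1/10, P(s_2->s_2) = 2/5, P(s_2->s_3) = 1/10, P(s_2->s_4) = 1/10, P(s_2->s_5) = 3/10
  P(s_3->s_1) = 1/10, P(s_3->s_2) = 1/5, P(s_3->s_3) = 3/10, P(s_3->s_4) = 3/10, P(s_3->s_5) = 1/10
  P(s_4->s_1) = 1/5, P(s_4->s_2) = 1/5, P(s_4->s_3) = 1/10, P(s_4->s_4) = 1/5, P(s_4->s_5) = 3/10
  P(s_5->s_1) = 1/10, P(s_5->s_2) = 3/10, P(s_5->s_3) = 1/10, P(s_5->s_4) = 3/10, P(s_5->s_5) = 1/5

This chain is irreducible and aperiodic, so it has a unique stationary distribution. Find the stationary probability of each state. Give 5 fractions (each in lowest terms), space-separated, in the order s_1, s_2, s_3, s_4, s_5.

The stationary distribution satisfies pi = pi * P, i.e.:
  pi_s_1 = 1/10*pi_s_1 + 1/10*pi_s_2 + 1/10*pi_s_3 + 1/5*pi_s_4 + 1/10*pi_s_5
  pi_s_2 = 1/10*pi_s_1 + 2/5*pi_s_2 + 1/5*pi_s_3 + 1/5*pi_s_4 + 3/10*pi_s_5
  pi_s_3 = 1/10*pi_s_1 + 1/10*pi_s_2 + 3/10*pi_s_3 + 1/10*pi_s_4 + 1/10*pi_s_5
  pi_s_4 = 2/5*pi_s_1 + 1/10*pi_s_2 + 3/10*pi_s_3 + 1/5*pi_s_4 + 3/10*pi_s_5
  pi_s_5 = 3/10*pi_s_1 + 3/10*pi_s_2 + 1/10*pi_s_3 + 3/10*pi_s_4 + 1/5*pi_s_5
with normalization: pi_s_1 + pi_s_2 + pi_s_3 + pi_s_4 + pi_s_5 = 1.

Using the first 4 balance equations plus normalization, the linear system A*pi = b is:
  [-9/10, 1/10, 1/10, 1/5, 1/10] . pi = 0
  [1/10, -3/5, 1/5, 1/5, 3/10] . pi = 0
  [1/10, 1/10, -7/10, 1/10, 1/10] . pi = 0
  [2/5, 1/10, 3/10, -4/5, 3/10] . pi = 0
  [1, 1, 1, 1, 1] . pi = 1

Solving yields:
  pi_s_1 = 43/348
  pi_s_2 = 185/696
  pi_s_3 = 1/8
  pi_s_4 = 41/174
  pi_s_5 = 1/4

Verification (pi * P):
  43/348*1/10 + 185/696*1/10 + 1/8*1/10 + 41/174*1/5 + 1/4*1/10 = 43/348 = pi_s_1  (ok)
  43/348*1/10 + 185/696*2/5 + 1/8*1/5 + 41/174*1/5 + 1/4*3/10 = 185/696 = pi_s_2  (ok)
  43/348*1/10 + 185/696*1/10 + 1/8*3/10 + 41/174*1/10 + 1/4*1/10 = 1/8 = pi_s_3  (ok)
  43/348*2/5 + 185/696*1/10 + 1/8*3/10 + 41/174*1/5 + 1/4*3/10 = 41/174 = pi_s_4  (ok)
  43/348*3/10 + 185/696*3/10 + 1/8*1/10 + 41/174*3/10 + 1/4*1/5 = 1/4 = pi_s_5  (ok)

Answer: 43/348 185/696 1/8 41/174 1/4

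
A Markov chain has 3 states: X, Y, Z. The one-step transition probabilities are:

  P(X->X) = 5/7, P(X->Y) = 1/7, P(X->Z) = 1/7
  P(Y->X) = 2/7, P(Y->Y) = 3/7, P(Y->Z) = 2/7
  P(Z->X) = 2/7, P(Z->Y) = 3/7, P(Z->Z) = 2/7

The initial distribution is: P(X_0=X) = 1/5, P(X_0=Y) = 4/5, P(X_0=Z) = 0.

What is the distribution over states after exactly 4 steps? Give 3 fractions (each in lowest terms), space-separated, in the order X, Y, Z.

Propagating the distribution step by step (d_{t+1} = d_t * P):
d_0 = (X=1/5, Y=4/5, Z=0)
  d_1[X] = 1/5*5/7 + 4/5*2/7 + 0*2/7 = 13/35
  d_1[Y] = 1/5*1/7 + 4/5*3/7 + 0*3/7 = 13/35
  d_1[Z] = 1/5*1/7 + 4/5*2/7 + 0*2/7 = 9/35
d_1 = (X=13/35, Y=13/35, Z=9/35)
  d_2[X] = 13/35*5/7 + 13/35*2/7 + 9/35*2/7 = 109/245
  d_2[Y] = 13/35*1/7 + 13/35*3/7 + 9/35*3/7 = 79/245
  d_2[Z] = 13/35*1/7 + 13/35*2/7 + 9/35*2/7 = 57/245
d_2 = (X=109/245, Y=79/245, Z=57/245)
  d_3[X] = 109/245*5/7 + 79/245*2/7 + 57/245*2/7 = 817/1715
  d_3[Y] = 109/245*1/7 + 79/245*3/7 + 57/245*3/7 = 517/1715
  d_3[Z] = 109/245*1/7 + 79/245*2/7 + 57/245*2/7 = 381/1715
d_3 = (X=817/1715, Y=517/1715, Z=381/1715)
  d_4[X] = 817/1715*5/7 + 517/1715*2/7 + 381/1715*2/7 = 5881/12005
  d_4[Y] = 817/1715*1/7 + 517/1715*3/7 + 381/1715*3/7 = 3511/12005
  d_4[Z] = 817/1715*1/7 + 517/1715*2/7 + 381/1715*2/7 = 2613/12005
d_4 = (X=5881/12005, Y=3511/12005, Z=2613/12005)

Answer: 5881/12005 3511/12005 2613/12005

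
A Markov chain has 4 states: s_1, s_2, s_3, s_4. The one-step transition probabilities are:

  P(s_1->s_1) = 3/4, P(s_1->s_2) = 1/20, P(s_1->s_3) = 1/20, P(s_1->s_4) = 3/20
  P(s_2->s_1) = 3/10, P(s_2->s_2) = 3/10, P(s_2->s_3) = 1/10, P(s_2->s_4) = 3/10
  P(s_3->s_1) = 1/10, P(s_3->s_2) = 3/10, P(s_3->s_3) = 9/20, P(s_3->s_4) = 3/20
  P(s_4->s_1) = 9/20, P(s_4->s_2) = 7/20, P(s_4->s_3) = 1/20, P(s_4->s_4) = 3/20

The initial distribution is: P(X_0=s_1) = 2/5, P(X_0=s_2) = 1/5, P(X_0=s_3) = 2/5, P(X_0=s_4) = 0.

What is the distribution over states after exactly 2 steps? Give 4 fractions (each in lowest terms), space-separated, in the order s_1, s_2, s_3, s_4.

Propagating the distribution step by step (d_{t+1} = d_t * P):
d_0 = (s_1=2/5, s_2=1/5, s_3=2/5, s_4=0)
  d_1[s_1] = 2/5*3/4 + 1/5*3/10 + 2/5*1/10 + 0*9/20 = 2/5
  d_1[s_2] = 2/5*1/20 + 1/5*3/10 + 2/5*3/10 + 0*7/20 = 1/5
  d_1[s_3] = 2/5*1/20 + 1/5*1/10 + 2/5*9/20 + 0*1/20 = 11/50
  d_1[s_4] = 2/5*3/20 + 1/5*3/10 + 2/5*3/20 + 0*3/20 = 9/50
d_1 = (s_1=2/5, s_2=1/5, s_3=11/50, s_4=9/50)
  d_2[s_1] = 2/5*3/4 + 1/5*3/10 + 11/50*1/10 + 9/50*9/20 = 463/1000
  d_2[s_2] = 2/5*1/20 + 1/5*3/10 + 11/50*3/10 + 9/50*7/20 = 209/1000
  d_2[s_3] = 2/5*1/20 + 1/5*1/10 + 11/50*9/20 + 9/50*1/20 = 37/250
  d_2[s_4] = 2/5*3/20 + 1/5*3/10 + 11/50*3/20 + 9/50*3/20 = 9/50
d_2 = (s_1=463/1000, s_2=209/1000, s_3=37/250, s_4=9/50)

Answer: 463/1000 209/1000 37/250 9/50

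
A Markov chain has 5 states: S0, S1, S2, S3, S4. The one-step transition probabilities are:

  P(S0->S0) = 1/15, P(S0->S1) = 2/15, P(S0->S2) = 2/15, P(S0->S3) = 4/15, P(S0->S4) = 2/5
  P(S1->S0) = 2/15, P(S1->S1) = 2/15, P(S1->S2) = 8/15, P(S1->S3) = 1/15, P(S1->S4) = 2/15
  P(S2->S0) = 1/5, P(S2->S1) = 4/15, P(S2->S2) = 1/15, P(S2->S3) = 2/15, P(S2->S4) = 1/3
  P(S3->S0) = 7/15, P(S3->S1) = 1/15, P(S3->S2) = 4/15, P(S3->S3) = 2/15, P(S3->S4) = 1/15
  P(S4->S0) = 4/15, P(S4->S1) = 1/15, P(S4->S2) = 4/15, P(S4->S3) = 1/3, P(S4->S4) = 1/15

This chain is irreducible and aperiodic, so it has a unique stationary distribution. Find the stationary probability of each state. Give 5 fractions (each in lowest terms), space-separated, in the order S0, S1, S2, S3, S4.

The stationary distribution satisfies pi = pi * P, i.e.:
  pi_S0 = 1/15*pi_S0 + 2/15*pi_S1 + 1/5*pi_S2 + 7/15*pi_S3 + 4/15*pi_S4
  pi_S1 = 2/15*pi_S0 + 2/15*pi_S1 + 4/15*pi_S2 + 1/15*pi_S3 + 1/15*pi_S4
  pi_S2 = 2/15*pi_S0 + 8/15*pi_S1 + 1/15*pi_S2 + 4/15*pi_S3 + 4/15*pi_S4
  pi_S3 = 4/15*pi_S0 + 1/15*pi_S1 + 2/15*pi_S2 + 2/15*pi_S3 + 1/3*pi_S4
  pi_S4 = 2/5*pi_S0 + 2/15*pi_S1 + 1/3*pi_S2 + 1/15*pi_S3 + 1/15*pi_S4
with normalization: pi_S0 + pi_S1 + pi_S2 + pi_S3 + pi_S4 = 1.

Using the first 4 balance equations plus normalization, the linear system A*pi = b is:
  [-14/15, 2/15, 1/5, 7/15, 4/15] . pi = 0
  [2/15, -13/15, 4/15, 1/15, 1/15] . pi = 0
  [2/15, 8/15, -14/15, 4/15, 4/15] . pi = 0
  [4/15, 1/15, 2/15, -13/15, 1/3] . pi = 0
  [1, 1, 1, 1, 1] . pi = 1

Solving yields:
  pi_S0 = 5/22
  pi_S1 = 3/22
  pi_S2 = 5/22
  pi_S3 = 13/66
  pi_S4 = 7/33

Verification (pi * P):
  5/22*1/15 + 3/22*2/15 + 5/22*1/5 + 13/66*7/15 + 7/33*4/15 = 5/22 = pi_S0  (ok)
  5/22*2/15 + 3/22*2/15 + 5/22*4/15 + 13/66*1/15 + 7/33*1/15 = 3/22 = pi_S1  (ok)
  5/22*2/15 + 3/22*8/15 + 5/22*1/15 + 13/66*4/15 + 7/33*4/15 = 5/22 = pi_S2  (ok)
  5/22*4/15 + 3/22*1/15 + 5/22*2/15 + 13/66*2/15 + 7/33*1/3 = 13/66 = pi_S3  (ok)
  5/22*2/5 + 3/22*2/15 + 5/22*1/3 + 13/66*1/15 + 7/33*1/15 = 7/33 = pi_S4  (ok)

Answer: 5/22 3/22 5/22 13/66 7/33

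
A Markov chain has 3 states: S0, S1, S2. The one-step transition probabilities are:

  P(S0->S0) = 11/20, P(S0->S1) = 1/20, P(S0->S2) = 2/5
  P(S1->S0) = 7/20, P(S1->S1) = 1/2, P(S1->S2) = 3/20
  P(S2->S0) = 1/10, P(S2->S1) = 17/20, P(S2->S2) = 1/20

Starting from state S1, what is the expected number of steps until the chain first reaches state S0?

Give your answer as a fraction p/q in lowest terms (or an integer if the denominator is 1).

Let h_i = expected steps to first reach S0 from state i.
Boundary: h_S0 = 0.
First-step equations for the other states:
  h_S1 = 1 + 7/20*h_S0 + 1/2*h_S1 + 3/20*h_S2
  h_S2 = 1 + 1/10*h_S0 + 17/20*h_S1 + 1/20*h_S2

Substituting h_S0 = 0 and rearranging gives the linear system (I - Q) h = 1:
  [1/2, -3/20] . (h_S1, h_S2) = 1
  [-17/20, 19/20] . (h_S1, h_S2) = 1

Solving yields:
  h_S1 = 440/139
  h_S2 = 540/139

Starting state is S1, so the expected hitting time is h_S1 = 440/139.

Answer: 440/139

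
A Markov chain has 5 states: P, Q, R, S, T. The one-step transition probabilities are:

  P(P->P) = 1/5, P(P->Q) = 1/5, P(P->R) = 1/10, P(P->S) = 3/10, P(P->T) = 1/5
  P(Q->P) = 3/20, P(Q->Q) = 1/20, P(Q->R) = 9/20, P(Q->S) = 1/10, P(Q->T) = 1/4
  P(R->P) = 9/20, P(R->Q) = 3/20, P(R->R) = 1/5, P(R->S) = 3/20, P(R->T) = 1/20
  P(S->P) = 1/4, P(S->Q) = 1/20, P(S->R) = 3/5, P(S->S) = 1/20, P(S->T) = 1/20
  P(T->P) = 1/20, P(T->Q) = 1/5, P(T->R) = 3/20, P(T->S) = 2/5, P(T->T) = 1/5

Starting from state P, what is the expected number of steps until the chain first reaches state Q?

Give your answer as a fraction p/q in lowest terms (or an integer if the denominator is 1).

Answer: 49170/7607

Derivation:
Let h_i = expected steps to first reach Q from state i.
Boundary: h_Q = 0.
First-step equations for the other states:
  h_P = 1 + 1/5*h_P + 1/5*h_Q + 1/10*h_R + 3/10*h_S + 1/5*h_T
  h_R = 1 + 9/20*h_P + 3/20*h_Q + 1/5*h_R + 3/20*h_S + 1/20*h_T
  h_S = 1 + 1/4*h_P + 1/20*h_Q + 3/5*h_R + 1/20*h_S + 1/20*h_T
  h_T = 1 + 1/20*h_P + 1/5*h_Q + 3/20*h_R + 2/5*h_S + 1/5*h_T

Substituting h_Q = 0 and rearranging gives the linear system (I - Q) h = 1:
  [4/5, -1/10, -3/10, -1/5] . (h_P, h_R, h_S, h_T) = 1
  [-9/20, 4/5, -3/20, -1/20] . (h_P, h_R, h_S, h_T) = 1
  [-1/4, -3/5, 19/20, -1/20] . (h_P, h_R, h_S, h_T) = 1
  [-1/20, -3/20, -2/5, 4/5] . (h_P, h_R, h_S, h_T) = 1

Solving yields:
  h_P = 49170/7607
  h_R = 50710/7607
  h_S = 55600/7607
  h_T = 49890/7607

Starting state is P, so the expected hitting time is h_P = 49170/7607.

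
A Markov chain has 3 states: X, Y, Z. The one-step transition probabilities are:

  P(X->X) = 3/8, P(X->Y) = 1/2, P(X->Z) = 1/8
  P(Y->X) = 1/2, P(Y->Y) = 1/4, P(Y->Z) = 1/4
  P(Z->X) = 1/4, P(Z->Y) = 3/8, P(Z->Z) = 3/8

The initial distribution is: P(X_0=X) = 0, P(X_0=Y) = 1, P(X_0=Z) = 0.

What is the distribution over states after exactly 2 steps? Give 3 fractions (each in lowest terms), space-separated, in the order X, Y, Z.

Answer: 3/8 13/32 7/32

Derivation:
Propagating the distribution step by step (d_{t+1} = d_t * P):
d_0 = (X=0, Y=1, Z=0)
  d_1[X] = 0*3/8 + 1*1/2 + 0*1/4 = 1/2
  d_1[Y] = 0*1/2 + 1*1/4 + 0*3/8 = 1/4
  d_1[Z] = 0*1/8 + 1*1/4 + 0*3/8 = 1/4
d_1 = (X=1/2, Y=1/4, Z=1/4)
  d_2[X] = 1/2*3/8 + 1/4*1/2 + 1/4*1/4 = 3/8
  d_2[Y] = 1/2*1/2 + 1/4*1/4 + 1/4*3/8 = 13/32
  d_2[Z] = 1/2*1/8 + 1/4*1/4 + 1/4*3/8 = 7/32
d_2 = (X=3/8, Y=13/32, Z=7/32)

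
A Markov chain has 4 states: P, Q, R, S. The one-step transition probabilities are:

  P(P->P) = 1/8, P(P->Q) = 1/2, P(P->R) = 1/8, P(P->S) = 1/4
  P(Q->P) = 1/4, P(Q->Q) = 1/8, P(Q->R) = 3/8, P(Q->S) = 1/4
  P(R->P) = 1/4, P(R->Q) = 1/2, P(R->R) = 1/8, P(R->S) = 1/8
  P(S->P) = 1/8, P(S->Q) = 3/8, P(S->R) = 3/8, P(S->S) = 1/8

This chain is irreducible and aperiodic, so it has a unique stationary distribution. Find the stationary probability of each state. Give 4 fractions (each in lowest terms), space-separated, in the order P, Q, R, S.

The stationary distribution satisfies pi = pi * P, i.e.:
  pi_P = 1/8*pi_P + 1/4*pi_Q + 1/4*pi_R + 1/8*pi_S
  pi_Q = 1/2*pi_P + 1/8*pi_Q + 1/2*pi_R + 3/8*pi_S
  pi_R = 1/8*pi_P + 3/8*pi_Q + 1/8*pi_R + 3/8*pi_S
  pi_S = 1/4*pi_P + 1/4*pi_Q + 1/8*pi_R + 1/8*pi_S
with normalization: pi_P + pi_Q + pi_R + pi_S = 1.

Using the first 3 balance equations plus normalization, the linear system A*pi = b is:
  [-7/8, 1/4, 1/4, 1/8] . pi = 0
  [1/2, -7/8, 1/2, 3/8] . pi = 0
  [1/8, 3/8, -7/8, 3/8] . pi = 0
  [1, 1, 1, 1] . pi = 1

Solving yields:
  pi_P = 163/812
  pi_Q = 281/812
  pi_R = 211/812
  pi_S = 157/812

Verification (pi * P):
  163/812*1/8 + 281/812*1/4 + 211/812*1/4 + 157/812*1/8 = 163/812 = pi_P  (ok)
  163/812*1/2 + 281/812*1/8 + 211/812*1/2 + 157/812*3/8 = 281/812 = pi_Q  (ok)
  163/812*1/8 + 281/812*3/8 + 211/812*1/8 + 157/812*3/8 = 211/812 = pi_R  (ok)
  163/812*1/4 + 281/812*1/4 + 211/812*1/8 + 157/812*1/8 = 157/812 = pi_S  (ok)

Answer: 163/812 281/812 211/812 157/812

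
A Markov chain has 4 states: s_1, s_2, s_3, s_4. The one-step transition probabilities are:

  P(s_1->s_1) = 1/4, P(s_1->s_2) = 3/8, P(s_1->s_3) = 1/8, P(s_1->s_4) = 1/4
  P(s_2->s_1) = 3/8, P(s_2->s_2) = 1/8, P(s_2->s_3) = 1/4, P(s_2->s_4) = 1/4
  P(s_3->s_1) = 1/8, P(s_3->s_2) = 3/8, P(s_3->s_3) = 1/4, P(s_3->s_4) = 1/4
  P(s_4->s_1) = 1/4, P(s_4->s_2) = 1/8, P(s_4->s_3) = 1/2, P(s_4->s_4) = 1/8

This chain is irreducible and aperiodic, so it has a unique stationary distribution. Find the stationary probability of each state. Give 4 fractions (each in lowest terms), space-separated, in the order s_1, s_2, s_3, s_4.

The stationary distribution satisfies pi = pi * P, i.e.:
  pi_s_1 = 1/4*pi_s_1 + 3/8*pi_s_2 + 1/8*pi_s_3 + 1/4*pi_s_4
  pi_s_2 = 3/8*pi_s_1 + 1/8*pi_s_2 + 3/8*pi_s_3 + 1/8*pi_s_4
  pi_s_3 = 1/8*pi_s_1 + 1/4*pi_s_2 + 1/4*pi_s_3 + 1/2*pi_s_4
  pi_s_4 = 1/4*pi_s_1 + 1/4*pi_s_2 + 1/4*pi_s_3 + 1/8*pi_s_4
with normalization: pi_s_1 + pi_s_2 + pi_s_3 + pi_s_4 = 1.

Using the first 3 balance equations plus normalization, the linear system A*pi = b is:
  [-3/4, 3/8, 1/8, 1/4] . pi = 0
  [3/8, -7/8, 3/8, 1/8] . pi = 0
  [1/8, 1/4, -3/4, 1/2] . pi = 0
  [1, 1, 1, 1] . pi = 1

Solving yields:
  pi_s_1 = 26/105
  pi_s_2 = 23/90
  pi_s_3 = 173/630
  pi_s_4 = 2/9

Verification (pi * P):
  26/105*1/4 + 23/90*3/8 + 173/630*1/8 + 2/9*1/4 = 26/105 = pi_s_1  (ok)
  26/105*3/8 + 23/90*1/8 + 173/630*3/8 + 2/9*1/8 = 23/90 = pi_s_2  (ok)
  26/105*1/8 + 23/90*1/4 + 173/630*1/4 + 2/9*1/2 = 173/630 = pi_s_3  (ok)
  26/105*1/4 + 23/90*1/4 + 173/630*1/4 + 2/9*1/8 = 2/9 = pi_s_4  (ok)

Answer: 26/105 23/90 173/630 2/9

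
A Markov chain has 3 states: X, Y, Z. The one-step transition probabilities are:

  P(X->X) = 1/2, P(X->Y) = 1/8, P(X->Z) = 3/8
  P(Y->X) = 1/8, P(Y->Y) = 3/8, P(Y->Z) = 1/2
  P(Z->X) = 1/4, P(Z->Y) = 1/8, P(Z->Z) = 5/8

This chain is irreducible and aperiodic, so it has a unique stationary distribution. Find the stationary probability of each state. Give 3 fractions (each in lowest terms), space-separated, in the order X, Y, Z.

The stationary distribution satisfies pi = pi * P, i.e.:
  pi_X = 1/2*pi_X + 1/8*pi_Y + 1/4*pi_Z
  pi_Y = 1/8*pi_X + 3/8*pi_Y + 1/8*pi_Z
  pi_Z = 3/8*pi_X + 1/2*pi_Y + 5/8*pi_Z
with normalization: pi_X + pi_Y + pi_Z = 1.

Using the first 2 balance equations plus normalization, the linear system A*pi = b is:
  [-1/2, 1/8, 1/4] . pi = 0
  [1/8, -5/8, 1/8] . pi = 0
  [1, 1, 1] . pi = 1

Solving yields:
  pi_X = 11/36
  pi_Y = 1/6
  pi_Z = 19/36

Verification (pi * P):
  11/36*1/2 + 1/6*1/8 + 19/36*1/4 = 11/36 = pi_X  (ok)
  11/36*1/8 + 1/6*3/8 + 19/36*1/8 = 1/6 = pi_Y  (ok)
  11/36*3/8 + 1/6*1/2 + 19/36*5/8 = 19/36 = pi_Z  (ok)

Answer: 11/36 1/6 19/36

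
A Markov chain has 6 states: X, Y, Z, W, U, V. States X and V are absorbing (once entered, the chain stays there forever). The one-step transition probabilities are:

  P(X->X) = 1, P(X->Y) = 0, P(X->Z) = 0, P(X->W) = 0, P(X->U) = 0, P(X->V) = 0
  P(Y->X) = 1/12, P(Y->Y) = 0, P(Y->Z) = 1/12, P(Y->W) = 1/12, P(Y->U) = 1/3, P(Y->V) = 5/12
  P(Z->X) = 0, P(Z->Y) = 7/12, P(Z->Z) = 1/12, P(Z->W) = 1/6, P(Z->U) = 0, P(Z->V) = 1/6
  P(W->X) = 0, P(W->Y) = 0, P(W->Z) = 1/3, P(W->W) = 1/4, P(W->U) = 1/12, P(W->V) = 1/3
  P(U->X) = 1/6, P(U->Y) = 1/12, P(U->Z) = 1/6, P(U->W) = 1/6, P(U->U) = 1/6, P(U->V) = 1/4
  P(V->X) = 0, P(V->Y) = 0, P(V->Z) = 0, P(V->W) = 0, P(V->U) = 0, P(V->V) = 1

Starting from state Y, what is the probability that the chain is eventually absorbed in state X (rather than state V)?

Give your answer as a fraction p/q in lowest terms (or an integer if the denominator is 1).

Answer: 126/661

Derivation:
Let a_i = P(absorbed in X | start in state i).
Boundary conditions: a_X = 1, a_V = 0.
For each transient state i, a_i = sum_j P(i->j) * a_j:
  a_Y = 1/12*a_X + 0*a_Y + 1/12*a_Z + 1/12*a_W + 1/3*a_U + 5/12*a_V
  a_Z = 0*a_X + 7/12*a_Y + 1/12*a_Z + 1/6*a_W + 0*a_U + 1/6*a_V
  a_W = 0*a_X + 0*a_Y + 1/3*a_Z + 1/4*a_W + 1/12*a_U + 1/3*a_V
  a_U = 1/6*a_X + 1/12*a_Y + 1/6*a_Z + 1/6*a_W + 1/6*a_U + 1/4*a_V

Substituting a_X = 1 and a_V = 0, rearrange to (I - Q) a = r where r[i] = P(i -> X):
  [1, -1/12, -1/12, -1/3] . (a_Y, a_Z, a_W, a_U) = 1/12
  [-7/12, 11/12, -1/6, 0] . (a_Y, a_Z, a_W, a_U) = 0
  [0, -1/3, 3/4, -1/12] . (a_Y, a_Z, a_W, a_U) = 0
  [-1/12, -1/6, -1/6, 5/6] . (a_Y, a_Z, a_W, a_U) = 1/6

Solving yields:
  a_Y = 126/661
  a_Z = 1184/8593
  a_W = 779/8593
  a_U = 175/661

Starting state is Y, so the absorption probability is a_Y = 126/661.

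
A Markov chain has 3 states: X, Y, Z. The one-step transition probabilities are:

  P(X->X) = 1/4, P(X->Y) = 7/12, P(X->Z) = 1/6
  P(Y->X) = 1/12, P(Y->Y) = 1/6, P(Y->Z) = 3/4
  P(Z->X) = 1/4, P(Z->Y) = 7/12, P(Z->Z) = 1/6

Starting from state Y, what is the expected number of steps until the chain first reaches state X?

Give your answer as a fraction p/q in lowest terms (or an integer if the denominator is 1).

Answer: 228/37

Derivation:
Let h_i = expected steps to first reach X from state i.
Boundary: h_X = 0.
First-step equations for the other states:
  h_Y = 1 + 1/12*h_X + 1/6*h_Y + 3/4*h_Z
  h_Z = 1 + 1/4*h_X + 7/12*h_Y + 1/6*h_Z

Substituting h_X = 0 and rearranging gives the linear system (I - Q) h = 1:
  [5/6, -3/4] . (h_Y, h_Z) = 1
  [-7/12, 5/6] . (h_Y, h_Z) = 1

Solving yields:
  h_Y = 228/37
  h_Z = 204/37

Starting state is Y, so the expected hitting time is h_Y = 228/37.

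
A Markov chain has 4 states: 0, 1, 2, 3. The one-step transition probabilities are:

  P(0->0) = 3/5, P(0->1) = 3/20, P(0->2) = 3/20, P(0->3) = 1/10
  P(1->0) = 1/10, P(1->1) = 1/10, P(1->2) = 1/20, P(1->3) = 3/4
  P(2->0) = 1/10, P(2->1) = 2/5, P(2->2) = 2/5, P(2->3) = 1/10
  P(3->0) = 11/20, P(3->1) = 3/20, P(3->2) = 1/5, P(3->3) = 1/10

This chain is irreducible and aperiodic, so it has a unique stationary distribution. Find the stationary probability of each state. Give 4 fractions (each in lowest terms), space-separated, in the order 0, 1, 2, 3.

The stationary distribution satisfies pi = pi * P, i.e.:
  pi_0 = 3/5*pi_0 + 1/10*pi_1 + 1/10*pi_2 + 11/20*pi_3
  pi_1 = 3/20*pi_0 + 1/10*pi_1 + 2/5*pi_2 + 3/20*pi_3
  pi_2 = 3/20*pi_0 + 1/20*pi_1 + 2/5*pi_2 + 1/5*pi_3
  pi_3 = 1/10*pi_0 + 3/4*pi_1 + 1/10*pi_2 + 1/10*pi_3
with normalization: pi_0 + pi_1 + pi_2 + pi_3 = 1.

Using the first 3 balance equations plus normalization, the linear system A*pi = b is:
  [-2/5, 1/10, 1/10, 11/20] . pi = 0
  [3/20, -9/10, 2/5, 3/20] . pi = 0
  [3/20, 1/20, -3/5, 1/5] . pi = 0
  [1, 1, 1, 1] . pi = 1

Solving yields:
  pi_0 = 2/5
  pi_1 = 22/117
  pi_2 = 37/195
  pi_3 = 2/9

Verification (pi * P):
  2/5*3/5 + 22/117*1/10 + 37/195*1/10 + 2/9*11/20 = 2/5 = pi_0  (ok)
  2/5*3/20 + 22/117*1/10 + 37/195*2/5 + 2/9*3/20 = 22/117 = pi_1  (ok)
  2/5*3/20 + 22/117*1/20 + 37/195*2/5 + 2/9*1/5 = 37/195 = pi_2  (ok)
  2/5*1/10 + 22/117*3/4 + 37/195*1/10 + 2/9*1/10 = 2/9 = pi_3  (ok)

Answer: 2/5 22/117 37/195 2/9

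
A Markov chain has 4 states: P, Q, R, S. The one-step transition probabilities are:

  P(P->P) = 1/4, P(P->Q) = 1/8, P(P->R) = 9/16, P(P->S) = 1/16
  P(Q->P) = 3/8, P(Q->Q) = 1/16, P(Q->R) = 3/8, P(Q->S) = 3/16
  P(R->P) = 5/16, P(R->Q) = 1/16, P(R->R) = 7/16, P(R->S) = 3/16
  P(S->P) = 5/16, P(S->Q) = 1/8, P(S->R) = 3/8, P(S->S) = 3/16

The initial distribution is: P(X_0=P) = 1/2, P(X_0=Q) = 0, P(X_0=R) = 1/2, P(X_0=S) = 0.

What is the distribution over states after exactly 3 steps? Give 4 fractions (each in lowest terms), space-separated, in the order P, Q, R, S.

Answer: 2451/8192 93/1024 3769/8192 307/2048

Derivation:
Propagating the distribution step by step (d_{t+1} = d_t * P):
d_0 = (P=1/2, Q=0, R=1/2, S=0)
  d_1[P] = 1/2*1/4 + 0*3/8 + 1/2*5/16 + 0*5/16 = 9/32
  d_1[Q] = 1/2*1/8 + 0*1/16 + 1/2*1/16 + 0*1/8 = 3/32
  d_1[R] = 1/2*9/16 + 0*3/8 + 1/2*7/16 + 0*3/8 = 1/2
  d_1[S] = 1/2*1/16 + 0*3/16 + 1/2*3/16 + 0*3/16 = 1/8
d_1 = (P=9/32, Q=3/32, R=1/2, S=1/8)
  d_2[P] = 9/32*1/4 + 3/32*3/8 + 1/2*5/16 + 1/8*5/16 = 77/256
  d_2[Q] = 9/32*1/8 + 3/32*1/16 + 1/2*1/16 + 1/8*1/8 = 45/512
  d_2[R] = 9/32*9/16 + 3/32*3/8 + 1/2*7/16 + 1/8*3/8 = 235/512
  d_2[S] = 9/32*1/16 + 3/32*3/16 + 1/2*3/16 + 1/8*3/16 = 39/256
d_2 = (P=77/256, Q=45/512, R=235/512, S=39/256)
  d_3[P] = 77/256*1/4 + 45/512*3/8 + 235/512*5/16 + 39/256*5/16 = 2451/8192
  d_3[Q] = 77/256*1/8 + 45/512*1/16 + 235/512*1/16 + 39/256*1/8 = 93/1024
  d_3[R] = 77/256*9/16 + 45/512*3/8 + 235/512*7/16 + 39/256*3/8 = 3769/8192
  d_3[S] = 77/256*1/16 + 45/512*3/16 + 235/512*3/16 + 39/256*3/16 = 307/2048
d_3 = (P=2451/8192, Q=93/1024, R=3769/8192, S=307/2048)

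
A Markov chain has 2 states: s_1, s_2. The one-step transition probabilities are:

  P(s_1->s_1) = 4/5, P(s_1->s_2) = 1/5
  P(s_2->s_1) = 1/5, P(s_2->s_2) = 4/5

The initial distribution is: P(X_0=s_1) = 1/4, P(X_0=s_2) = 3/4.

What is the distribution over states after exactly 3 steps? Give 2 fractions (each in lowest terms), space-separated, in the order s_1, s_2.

Answer: 223/500 277/500

Derivation:
Propagating the distribution step by step (d_{t+1} = d_t * P):
d_0 = (s_1=1/4, s_2=3/4)
  d_1[s_1] = 1/4*4/5 + 3/4*1/5 = 7/20
  d_1[s_2] = 1/4*1/5 + 3/4*4/5 = 13/20
d_1 = (s_1=7/20, s_2=13/20)
  d_2[s_1] = 7/20*4/5 + 13/20*1/5 = 41/100
  d_2[s_2] = 7/20*1/5 + 13/20*4/5 = 59/100
d_2 = (s_1=41/100, s_2=59/100)
  d_3[s_1] = 41/100*4/5 + 59/100*1/5 = 223/500
  d_3[s_2] = 41/100*1/5 + 59/100*4/5 = 277/500
d_3 = (s_1=223/500, s_2=277/500)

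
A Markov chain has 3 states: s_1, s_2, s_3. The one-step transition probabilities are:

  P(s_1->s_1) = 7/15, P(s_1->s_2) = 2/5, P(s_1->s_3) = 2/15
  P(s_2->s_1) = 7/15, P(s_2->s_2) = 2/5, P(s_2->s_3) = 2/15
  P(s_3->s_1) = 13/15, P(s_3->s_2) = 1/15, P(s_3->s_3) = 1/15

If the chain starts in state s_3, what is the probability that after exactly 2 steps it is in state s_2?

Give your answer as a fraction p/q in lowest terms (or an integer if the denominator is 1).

Computing P^2 by repeated multiplication:
P^1 =
  s_1: [7/15, 2/5, 2/15]
  s_2: [7/15, 2/5, 2/15]
  s_3: [13/15, 1/15, 1/15]
P^2 =
  s_1: [13/25, 16/45, 28/225]
  s_2: [13/25, 16/45, 28/225]
  s_3: [37/75, 17/45, 29/225]

(P^2)[s_3 -> s_2] = 17/45

Answer: 17/45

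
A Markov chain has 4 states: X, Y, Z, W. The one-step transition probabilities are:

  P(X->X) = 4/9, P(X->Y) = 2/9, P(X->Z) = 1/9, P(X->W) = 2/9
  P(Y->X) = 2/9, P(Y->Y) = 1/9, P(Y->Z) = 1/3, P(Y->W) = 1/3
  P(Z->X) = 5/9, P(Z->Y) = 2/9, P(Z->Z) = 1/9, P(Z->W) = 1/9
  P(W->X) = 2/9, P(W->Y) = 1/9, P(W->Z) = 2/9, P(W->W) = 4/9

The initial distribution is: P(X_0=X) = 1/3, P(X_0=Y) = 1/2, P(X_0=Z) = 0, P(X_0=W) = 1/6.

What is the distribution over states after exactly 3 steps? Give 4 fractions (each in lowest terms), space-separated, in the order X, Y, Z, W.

Propagating the distribution step by step (d_{t+1} = d_t * P):
d_0 = (X=1/3, Y=1/2, Z=0, W=1/6)
  d_1[X] = 1/3*4/9 + 1/2*2/9 + 0*5/9 + 1/6*2/9 = 8/27
  d_1[Y] = 1/3*2/9 + 1/2*1/9 + 0*2/9 + 1/6*1/9 = 4/27
  d_1[Z] = 1/3*1/9 + 1/2*1/3 + 0*1/9 + 1/6*2/9 = 13/54
  d_1[W] = 1/3*2/9 + 1/2*1/3 + 0*1/9 + 1/6*4/9 = 17/54
d_1 = (X=8/27, Y=4/27, Z=13/54, W=17/54)
  d_2[X] = 8/27*4/9 + 4/27*2/9 + 13/54*5/9 + 17/54*2/9 = 179/486
  d_2[Y] = 8/27*2/9 + 4/27*1/9 + 13/54*2/9 + 17/54*1/9 = 83/486
  d_2[Z] = 8/27*1/9 + 4/27*1/3 + 13/54*1/9 + 17/54*2/9 = 29/162
  d_2[W] = 8/27*2/9 + 4/27*1/3 + 13/54*1/9 + 17/54*4/9 = 137/486
d_2 = (X=179/486, Y=83/486, Z=29/162, W=137/486)
  d_3[X] = 179/486*4/9 + 83/486*2/9 + 29/162*5/9 + 137/486*2/9 = 1591/4374
  d_3[Y] = 179/486*2/9 + 83/486*1/9 + 29/162*2/9 + 137/486*1/9 = 376/2187
  d_3[Z] = 179/486*1/9 + 83/486*1/3 + 29/162*1/9 + 137/486*2/9 = 263/1458
  d_3[W] = 179/486*2/9 + 83/486*1/3 + 29/162*1/9 + 137/486*4/9 = 23/81
d_3 = (X=1591/4374, Y=376/2187, Z=263/1458, W=23/81)

Answer: 1591/4374 376/2187 263/1458 23/81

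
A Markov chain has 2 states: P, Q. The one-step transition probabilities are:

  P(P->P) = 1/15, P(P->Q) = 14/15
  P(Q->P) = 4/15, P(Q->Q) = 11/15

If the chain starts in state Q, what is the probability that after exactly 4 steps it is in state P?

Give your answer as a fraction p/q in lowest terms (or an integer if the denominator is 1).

Computing P^4 by repeated multiplication:
P^1 =
  P: [1/15, 14/15]
  Q: [4/15, 11/15]
P^2 =
  P: [19/75, 56/75]
  Q: [16/75, 59/75]
P^3 =
  P: [27/125, 98/125]
  Q: [28/125, 97/125]
P^4 =
  P: [419/1875, 1456/1875]
  Q: [416/1875, 1459/1875]

(P^4)[Q -> P] = 416/1875

Answer: 416/1875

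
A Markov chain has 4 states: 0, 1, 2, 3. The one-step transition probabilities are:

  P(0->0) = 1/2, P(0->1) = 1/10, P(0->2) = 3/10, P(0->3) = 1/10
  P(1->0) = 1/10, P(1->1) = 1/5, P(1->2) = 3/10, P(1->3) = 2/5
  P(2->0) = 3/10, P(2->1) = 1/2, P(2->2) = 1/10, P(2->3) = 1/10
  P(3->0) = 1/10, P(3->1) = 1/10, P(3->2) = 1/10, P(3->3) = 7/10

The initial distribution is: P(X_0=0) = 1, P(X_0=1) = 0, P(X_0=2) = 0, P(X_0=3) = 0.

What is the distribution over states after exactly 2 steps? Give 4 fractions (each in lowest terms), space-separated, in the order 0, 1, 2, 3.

Answer: 9/25 23/100 11/50 19/100

Derivation:
Propagating the distribution step by step (d_{t+1} = d_t * P):
d_0 = (0=1, 1=0, 2=0, 3=0)
  d_1[0] = 1*1/2 + 0*1/10 + 0*3/10 + 0*1/10 = 1/2
  d_1[1] = 1*1/10 + 0*1/5 + 0*1/2 + 0*1/10 = 1/10
  d_1[2] = 1*3/10 + 0*3/10 + 0*1/10 + 0*1/10 = 3/10
  d_1[3] = 1*1/10 + 0*2/5 + 0*1/10 + 0*7/10 = 1/10
d_1 = (0=1/2, 1=1/10, 2=3/10, 3=1/10)
  d_2[0] = 1/2*1/2 + 1/10*1/10 + 3/10*3/10 + 1/10*1/10 = 9/25
  d_2[1] = 1/2*1/10 + 1/10*1/5 + 3/10*1/2 + 1/10*1/10 = 23/100
  d_2[2] = 1/2*3/10 + 1/10*3/10 + 3/10*1/10 + 1/10*1/10 = 11/50
  d_2[3] = 1/2*1/10 + 1/10*2/5 + 3/10*1/10 + 1/10*7/10 = 19/100
d_2 = (0=9/25, 1=23/100, 2=11/50, 3=19/100)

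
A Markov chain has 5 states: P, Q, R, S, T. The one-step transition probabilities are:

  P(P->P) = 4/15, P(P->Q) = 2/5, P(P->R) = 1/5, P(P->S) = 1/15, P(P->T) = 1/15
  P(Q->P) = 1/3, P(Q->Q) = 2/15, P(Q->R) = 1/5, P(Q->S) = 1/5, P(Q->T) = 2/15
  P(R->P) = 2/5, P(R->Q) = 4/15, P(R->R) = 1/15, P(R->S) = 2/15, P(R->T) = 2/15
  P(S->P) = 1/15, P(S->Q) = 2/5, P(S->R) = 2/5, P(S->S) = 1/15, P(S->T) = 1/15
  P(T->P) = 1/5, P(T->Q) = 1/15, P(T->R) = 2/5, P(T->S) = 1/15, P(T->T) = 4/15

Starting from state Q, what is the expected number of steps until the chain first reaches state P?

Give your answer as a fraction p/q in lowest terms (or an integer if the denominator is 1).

Answer: 56385/16378

Derivation:
Let h_i = expected steps to first reach P from state i.
Boundary: h_P = 0.
First-step equations for the other states:
  h_Q = 1 + 1/3*h_P + 2/15*h_Q + 1/5*h_R + 1/5*h_S + 2/15*h_T
  h_R = 1 + 2/5*h_P + 4/15*h_Q + 1/15*h_R + 2/15*h_S + 2/15*h_T
  h_S = 1 + 1/15*h_P + 2/5*h_Q + 2/5*h_R + 1/15*h_S + 1/15*h_T
  h_T = 1 + 1/5*h_P + 1/15*h_Q + 2/5*h_R + 1/15*h_S + 4/15*h_T

Substituting h_P = 0 and rearranging gives the linear system (I - Q) h = 1:
  [13/15, -1/5, -1/5, -2/15] . (h_Q, h_R, h_S, h_T) = 1
  [-4/15, 14/15, -2/15, -2/15] . (h_Q, h_R, h_S, h_T) = 1
  [-2/5, -2/5, 14/15, -1/15] . (h_Q, h_R, h_S, h_T) = 1
  [-1/15, -2/5, -1/15, 11/15] . (h_Q, h_R, h_S, h_T) = 1

Solving yields:
  h_Q = 56385/16378
  h_R = 26175/8189
  h_S = 68595/16378
  h_T = 31125/8189

Starting state is Q, so the expected hitting time is h_Q = 56385/16378.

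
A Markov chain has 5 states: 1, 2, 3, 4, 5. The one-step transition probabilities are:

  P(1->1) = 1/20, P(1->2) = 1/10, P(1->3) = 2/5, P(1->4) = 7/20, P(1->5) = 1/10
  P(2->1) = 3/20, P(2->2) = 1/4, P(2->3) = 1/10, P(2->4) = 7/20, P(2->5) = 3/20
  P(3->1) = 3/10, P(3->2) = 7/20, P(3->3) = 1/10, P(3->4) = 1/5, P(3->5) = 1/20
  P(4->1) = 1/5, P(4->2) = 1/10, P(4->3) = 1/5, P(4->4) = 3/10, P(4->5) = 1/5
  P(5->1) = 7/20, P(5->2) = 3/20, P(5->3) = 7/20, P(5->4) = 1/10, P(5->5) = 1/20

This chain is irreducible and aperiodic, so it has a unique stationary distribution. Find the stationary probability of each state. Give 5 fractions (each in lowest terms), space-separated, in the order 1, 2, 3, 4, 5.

The stationary distribution satisfies pi = pi * P, i.e.:
  pi_1 = 1/20*pi_1 + 3/20*pi_2 + 3/10*pi_3 + 1/5*pi_4 + 7/20*pi_5
  pi_2 = 1/10*pi_1 + 1/4*pi_2 + 7/20*pi_3 + 1/10*pi_4 + 3/20*pi_5
  pi_3 = 2/5*pi_1 + 1/10*pi_2 + 1/10*pi_3 + 1/5*pi_4 + 7/20*pi_5
  pi_4 = 7/20*pi_1 + 7/20*pi_2 + 1/5*pi_3 + 3/10*pi_4 + 1/10*pi_5
  pi_5 = 1/10*pi_1 + 3/20*pi_2 + 1/20*pi_3 + 1/5*pi_4 + 1/20*pi_5
with normalization: pi_1 + pi_2 + pi_3 + pi_4 + pi_5 = 1.

Using the first 4 balance equations plus normalization, the linear system A*pi = b is:
  [-19/20, 3/20, 3/10, 1/5, 7/20] . pi = 0
  [1/10, -3/4, 7/20, 1/10, 3/20] . pi = 0
  [2/5, 1/10, -9/10, 1/5, 7/20] . pi = 0
  [7/20, 7/20, 1/5, -7/10, 1/10] . pi = 0
  [1, 1, 1, 1, 1] . pi = 1

Solving yields:
  pi_1 = 20805/103889
  pi_2 = 19599/103889
  pi_3 = 22589/103889
  pi_4 = 28436/103889
  pi_5 = 12460/103889

Verification (pi * P):
  20805/103889*1/20 + 19599/103889*3/20 + 22589/103889*3/10 + 28436/103889*1/5 + 12460/103889*7/20 = 20805/103889 = pi_1  (ok)
  20805/103889*1/10 + 19599/103889*1/4 + 22589/103889*7/20 + 28436/103889*1/10 + 12460/103889*3/20 = 19599/103889 = pi_2  (ok)
  20805/103889*2/5 + 19599/103889*1/10 + 22589/103889*1/10 + 28436/103889*1/5 + 12460/103889*7/20 = 22589/103889 = pi_3  (ok)
  20805/103889*7/20 + 19599/103889*7/20 + 22589/103889*1/5 + 28436/103889*3/10 + 12460/103889*1/10 = 28436/103889 = pi_4  (ok)
  20805/103889*1/10 + 19599/103889*3/20 + 22589/103889*1/20 + 28436/103889*1/5 + 12460/103889*1/20 = 12460/103889 = pi_5  (ok)

Answer: 20805/103889 19599/103889 22589/103889 28436/103889 12460/103889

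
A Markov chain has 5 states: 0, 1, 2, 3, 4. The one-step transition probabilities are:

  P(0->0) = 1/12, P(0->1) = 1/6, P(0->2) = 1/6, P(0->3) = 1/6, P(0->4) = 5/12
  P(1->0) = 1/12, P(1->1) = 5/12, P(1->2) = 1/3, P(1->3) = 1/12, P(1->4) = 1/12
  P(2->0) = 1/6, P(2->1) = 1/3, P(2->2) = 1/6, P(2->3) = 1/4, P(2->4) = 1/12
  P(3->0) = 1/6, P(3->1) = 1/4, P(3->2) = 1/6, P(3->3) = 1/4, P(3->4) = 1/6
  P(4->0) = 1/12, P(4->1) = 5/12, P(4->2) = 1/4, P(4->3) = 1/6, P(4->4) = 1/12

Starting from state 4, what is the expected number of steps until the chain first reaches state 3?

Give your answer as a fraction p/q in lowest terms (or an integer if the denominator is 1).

Answer: 2532/397

Derivation:
Let h_i = expected steps to first reach 3 from state i.
Boundary: h_3 = 0.
First-step equations for the other states:
  h_0 = 1 + 1/12*h_0 + 1/6*h_1 + 1/6*h_2 + 1/6*h_3 + 5/12*h_4
  h_1 = 1 + 1/12*h_0 + 5/12*h_1 + 1/3*h_2 + 1/12*h_3 + 1/12*h_4
  h_2 = 1 + 1/6*h_0 + 1/3*h_1 + 1/6*h_2 + 1/4*h_3 + 1/12*h_4
  h_4 = 1 + 1/12*h_0 + 5/12*h_1 + 1/4*h_2 + 1/6*h_3 + 1/12*h_4

Substituting h_3 = 0 and rearranging gives the linear system (I - Q) h = 1:
  [11/12, -1/6, -1/6, -5/12] . (h_0, h_1, h_2, h_4) = 1
  [-1/12, 7/12, -1/3, -1/12] . (h_0, h_1, h_2, h_4) = 1
  [-1/6, -1/3, 5/6, -1/12] . (h_0, h_1, h_2, h_4) = 1
  [-1/12, -5/12, -1/4, 11/12] . (h_0, h_1, h_2, h_4) = 1

Solving yields:
  h_0 = 7504/1191
  h_1 = 8176/1191
  h_2 = 2320/397
  h_4 = 2532/397

Starting state is 4, so the expected hitting time is h_4 = 2532/397.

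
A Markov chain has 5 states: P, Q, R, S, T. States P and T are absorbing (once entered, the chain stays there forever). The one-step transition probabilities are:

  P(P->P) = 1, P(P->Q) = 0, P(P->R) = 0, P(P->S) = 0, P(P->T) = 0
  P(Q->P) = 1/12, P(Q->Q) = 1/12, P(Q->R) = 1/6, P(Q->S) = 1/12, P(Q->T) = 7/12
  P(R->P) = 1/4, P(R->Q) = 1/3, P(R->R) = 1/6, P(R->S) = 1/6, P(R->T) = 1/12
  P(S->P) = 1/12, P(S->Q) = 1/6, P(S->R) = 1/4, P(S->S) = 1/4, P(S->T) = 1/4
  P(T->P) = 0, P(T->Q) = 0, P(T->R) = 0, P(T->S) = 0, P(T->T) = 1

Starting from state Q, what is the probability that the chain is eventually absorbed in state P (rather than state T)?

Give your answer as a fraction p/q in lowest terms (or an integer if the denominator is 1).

Let a_i = P(absorbed in P | start in state i).
Boundary conditions: a_P = 1, a_T = 0.
For each transient state i, a_i = sum_j P(i->j) * a_j:
  a_Q = 1/12*a_P + 1/12*a_Q + 1/6*a_R + 1/12*a_S + 7/12*a_T
  a_R = 1/4*a_P + 1/3*a_Q + 1/6*a_R + 1/6*a_S + 1/12*a_T
  a_S = 1/12*a_P + 1/6*a_Q + 1/4*a_R + 1/4*a_S + 1/4*a_T

Substituting a_P = 1 and a_T = 0, rearrange to (I - Q) a = r where r[i] = P(i -> P):
  [11/12, -1/6, -1/12] . (a_Q, a_R, a_S) = 1/12
  [-1/3, 5/6, -1/6] . (a_Q, a_R, a_S) = 1/4
  [-1/6, -1/4, 3/4] . (a_Q, a_R, a_S) = 1/12

Solving yields:
  a_Q = 23/116
  a_R = 51/116
  a_S = 35/116

Starting state is Q, so the absorption probability is a_Q = 23/116.

Answer: 23/116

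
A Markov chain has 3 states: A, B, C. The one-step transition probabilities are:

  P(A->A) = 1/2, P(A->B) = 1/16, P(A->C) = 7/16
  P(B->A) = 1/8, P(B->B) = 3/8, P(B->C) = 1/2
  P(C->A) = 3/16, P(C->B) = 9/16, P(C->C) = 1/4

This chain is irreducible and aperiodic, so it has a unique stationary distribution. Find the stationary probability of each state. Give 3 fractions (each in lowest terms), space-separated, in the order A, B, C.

Answer: 16/67 25/67 26/67

Derivation:
The stationary distribution satisfies pi = pi * P, i.e.:
  pi_A = 1/2*pi_A + 1/8*pi_B + 3/16*pi_C
  pi_B = 1/16*pi_A + 3/8*pi_B + 9/16*pi_C
  pi_C = 7/16*pi_A + 1/2*pi_B + 1/4*pi_C
with normalization: pi_A + pi_B + pi_C = 1.

Using the first 2 balance equations plus normalization, the linear system A*pi = b is:
  [-1/2, 1/8, 3/16] . pi = 0
  [1/16, -5/8, 9/16] . pi = 0
  [1, 1, 1] . pi = 1

Solving yields:
  pi_A = 16/67
  pi_B = 25/67
  pi_C = 26/67

Verification (pi * P):
  16/67*1/2 + 25/67*1/8 + 26/67*3/16 = 16/67 = pi_A  (ok)
  16/67*1/16 + 25/67*3/8 + 26/67*9/16 = 25/67 = pi_B  (ok)
  16/67*7/16 + 25/67*1/2 + 26/67*1/4 = 26/67 = pi_C  (ok)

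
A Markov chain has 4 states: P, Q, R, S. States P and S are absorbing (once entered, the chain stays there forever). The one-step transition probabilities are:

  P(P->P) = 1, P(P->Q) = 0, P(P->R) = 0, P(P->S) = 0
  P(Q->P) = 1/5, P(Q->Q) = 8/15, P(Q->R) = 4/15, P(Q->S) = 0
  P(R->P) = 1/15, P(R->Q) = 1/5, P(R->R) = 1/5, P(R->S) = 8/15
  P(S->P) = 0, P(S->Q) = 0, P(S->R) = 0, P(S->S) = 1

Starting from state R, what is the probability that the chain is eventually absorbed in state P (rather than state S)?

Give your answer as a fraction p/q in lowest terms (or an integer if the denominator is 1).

Let a_i = P(absorbed in P | start in state i).
Boundary conditions: a_P = 1, a_S = 0.
For each transient state i, a_i = sum_j P(i->j) * a_j:
  a_Q = 1/5*a_P + 8/15*a_Q + 4/15*a_R + 0*a_S
  a_R = 1/15*a_P + 1/5*a_Q + 1/5*a_R + 8/15*a_S

Substituting a_P = 1 and a_S = 0, rearrange to (I - Q) a = r where r[i] = P(i -> P):
  [7/15, -4/15] . (a_Q, a_R) = 1/5
  [-1/5, 4/5] . (a_Q, a_R) = 1/15

Solving yields:
  a_Q = 5/9
  a_R = 2/9

Starting state is R, so the absorption probability is a_R = 2/9.

Answer: 2/9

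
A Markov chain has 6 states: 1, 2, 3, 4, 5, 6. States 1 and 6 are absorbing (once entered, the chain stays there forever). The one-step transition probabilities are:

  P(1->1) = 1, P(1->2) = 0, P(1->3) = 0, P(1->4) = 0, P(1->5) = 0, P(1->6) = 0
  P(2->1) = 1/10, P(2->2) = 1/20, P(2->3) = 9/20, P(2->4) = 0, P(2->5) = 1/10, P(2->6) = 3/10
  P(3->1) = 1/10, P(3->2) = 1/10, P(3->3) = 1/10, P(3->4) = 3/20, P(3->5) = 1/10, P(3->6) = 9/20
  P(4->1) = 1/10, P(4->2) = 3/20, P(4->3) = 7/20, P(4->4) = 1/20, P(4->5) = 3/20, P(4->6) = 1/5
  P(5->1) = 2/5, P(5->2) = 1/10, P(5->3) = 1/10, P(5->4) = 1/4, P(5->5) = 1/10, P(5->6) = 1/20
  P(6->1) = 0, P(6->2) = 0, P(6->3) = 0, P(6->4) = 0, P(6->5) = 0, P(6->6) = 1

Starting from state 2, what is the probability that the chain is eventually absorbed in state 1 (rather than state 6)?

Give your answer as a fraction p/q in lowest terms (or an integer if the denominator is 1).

Answer: 4487/15154

Derivation:
Let a_i = P(absorbed in 1 | start in state i).
Boundary conditions: a_1 = 1, a_6 = 0.
For each transient state i, a_i = sum_j P(i->j) * a_j:
  a_2 = 1/10*a_1 + 1/20*a_2 + 9/20*a_3 + 0*a_4 + 1/10*a_5 + 3/10*a_6
  a_3 = 1/10*a_1 + 1/10*a_2 + 1/10*a_3 + 3/20*a_4 + 1/10*a_5 + 9/20*a_6
  a_4 = 1/10*a_1 + 3/20*a_2 + 7/20*a_3 + 1/20*a_4 + 3/20*a_5 + 1/5*a_6
  a_5 = 2/5*a_1 + 1/10*a_2 + 1/10*a_3 + 1/4*a_4 + 1/10*a_5 + 1/20*a_6

Substituting a_1 = 1 and a_6 = 0, rearrange to (I - Q) a = r where r[i] = P(i -> 1):
  [19/20, -9/20, 0, -1/10] . (a_2, a_3, a_4, a_5) = 1/10
  [-1/10, 9/10, -3/20, -1/10] . (a_2, a_3, a_4, a_5) = 1/10
  [-3/20, -7/20, 19/20, -3/20] . (a_2, a_3, a_4, a_5) = 1/10
  [-1/10, -1/10, -1/4, 9/10] . (a_2, a_3, a_4, a_5) = 2/5

Solving yields:
  a_2 = 4487/15154
  a_3 = 4073/15154
  a_4 = 2624/7577
  a_5 = 4572/7577

Starting state is 2, so the absorption probability is a_2 = 4487/15154.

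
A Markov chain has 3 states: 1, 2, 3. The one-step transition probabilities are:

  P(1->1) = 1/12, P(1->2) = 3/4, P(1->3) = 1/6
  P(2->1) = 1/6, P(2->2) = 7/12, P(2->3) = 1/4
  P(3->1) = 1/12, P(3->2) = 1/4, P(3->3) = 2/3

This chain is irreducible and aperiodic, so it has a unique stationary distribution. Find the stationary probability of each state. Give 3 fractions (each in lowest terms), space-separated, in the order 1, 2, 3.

The stationary distribution satisfies pi = pi * P, i.e.:
  pi_1 = 1/12*pi_1 + 1/6*pi_2 + 1/12*pi_3
  pi_2 = 3/4*pi_1 + 7/12*pi_2 + 1/4*pi_3
  pi_3 = 1/6*pi_1 + 1/4*pi_2 + 2/3*pi_3
with normalization: pi_1 + pi_2 + pi_3 = 1.

Using the first 2 balance equations plus normalization, the linear system A*pi = b is:
  [-11/12, 1/6, 1/12] . pi = 0
  [3/4, -5/12, 1/4] . pi = 0
  [1, 1, 1] . pi = 1

Solving yields:
  pi_1 = 11/90
  pi_2 = 7/15
  pi_3 = 37/90

Verification (pi * P):
  11/90*1/12 + 7/15*1/6 + 37/90*1/12 = 11/90 = pi_1  (ok)
  11/90*3/4 + 7/15*7/12 + 37/90*1/4 = 7/15 = pi_2  (ok)
  11/90*1/6 + 7/15*1/4 + 37/90*2/3 = 37/90 = pi_3  (ok)

Answer: 11/90 7/15 37/90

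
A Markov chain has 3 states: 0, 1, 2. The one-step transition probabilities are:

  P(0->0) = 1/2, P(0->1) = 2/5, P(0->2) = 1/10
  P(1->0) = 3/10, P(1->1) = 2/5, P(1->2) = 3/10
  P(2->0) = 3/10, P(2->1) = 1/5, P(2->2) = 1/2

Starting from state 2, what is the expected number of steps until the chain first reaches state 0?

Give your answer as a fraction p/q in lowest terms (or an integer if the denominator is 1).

Let h_i = expected steps to first reach 0 from state i.
Boundary: h_0 = 0.
First-step equations for the other states:
  h_1 = 1 + 3/10*h_0 + 2/5*h_1 + 3/10*h_2
  h_2 = 1 + 3/10*h_0 + 1/5*h_1 + 1/2*h_2

Substituting h_0 = 0 and rearranging gives the linear system (I - Q) h = 1:
  [3/5, -3/10] . (h_1, h_2) = 1
  [-1/5, 1/2] . (h_1, h_2) = 1

Solving yields:
  h_1 = 10/3
  h_2 = 10/3

Starting state is 2, so the expected hitting time is h_2 = 10/3.

Answer: 10/3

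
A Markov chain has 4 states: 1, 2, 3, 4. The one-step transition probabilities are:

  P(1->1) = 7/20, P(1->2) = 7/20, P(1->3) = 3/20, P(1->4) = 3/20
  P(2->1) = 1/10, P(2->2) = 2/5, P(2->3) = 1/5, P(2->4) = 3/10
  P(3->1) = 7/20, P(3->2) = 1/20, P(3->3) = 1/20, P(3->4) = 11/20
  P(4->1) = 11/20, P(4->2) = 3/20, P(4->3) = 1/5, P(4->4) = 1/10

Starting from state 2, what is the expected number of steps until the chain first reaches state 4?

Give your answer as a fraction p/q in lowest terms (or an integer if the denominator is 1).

Answer: 875/274

Derivation:
Let h_i = expected steps to first reach 4 from state i.
Boundary: h_4 = 0.
First-step equations for the other states:
  h_1 = 1 + 7/20*h_1 + 7/20*h_2 + 3/20*h_3 + 3/20*h_4
  h_2 = 1 + 1/10*h_1 + 2/5*h_2 + 1/5*h_3 + 3/10*h_4
  h_3 = 1 + 7/20*h_1 + 1/20*h_2 + 1/20*h_3 + 11/20*h_4

Substituting h_4 = 0 and rearranging gives the linear system (I - Q) h = 1:
  [13/20, -7/20, -3/20] . (h_1, h_2, h_3) = 1
  [-1/10, 3/5, -1/5] . (h_1, h_2, h_3) = 1
  [-7/20, -1/20, 19/20] . (h_1, h_2, h_3) = 1

Solving yields:
  h_1 = 530/137
  h_2 = 875/274
  h_3 = 725/274

Starting state is 2, so the expected hitting time is h_2 = 875/274.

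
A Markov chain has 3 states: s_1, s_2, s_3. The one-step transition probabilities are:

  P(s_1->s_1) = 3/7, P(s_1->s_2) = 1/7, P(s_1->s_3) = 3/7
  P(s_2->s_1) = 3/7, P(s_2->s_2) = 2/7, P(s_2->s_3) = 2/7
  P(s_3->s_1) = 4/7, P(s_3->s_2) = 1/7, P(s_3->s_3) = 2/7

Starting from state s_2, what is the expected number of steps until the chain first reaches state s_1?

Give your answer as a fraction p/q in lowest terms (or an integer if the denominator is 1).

Answer: 49/23

Derivation:
Let h_i = expected steps to first reach s_1 from state i.
Boundary: h_s_1 = 0.
First-step equations for the other states:
  h_s_2 = 1 + 3/7*h_s_1 + 2/7*h_s_2 + 2/7*h_s_3
  h_s_3 = 1 + 4/7*h_s_1 + 1/7*h_s_2 + 2/7*h_s_3

Substituting h_s_1 = 0 and rearranging gives the linear system (I - Q) h = 1:
  [5/7, -2/7] . (h_s_2, h_s_3) = 1
  [-1/7, 5/7] . (h_s_2, h_s_3) = 1

Solving yields:
  h_s_2 = 49/23
  h_s_3 = 42/23

Starting state is s_2, so the expected hitting time is h_s_2 = 49/23.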